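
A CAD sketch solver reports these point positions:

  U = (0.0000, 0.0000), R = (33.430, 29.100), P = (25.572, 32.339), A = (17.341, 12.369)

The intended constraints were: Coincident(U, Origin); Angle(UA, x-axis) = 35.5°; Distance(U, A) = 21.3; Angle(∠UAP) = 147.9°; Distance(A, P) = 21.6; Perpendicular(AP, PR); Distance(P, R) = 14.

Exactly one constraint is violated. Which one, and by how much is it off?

Distance(P, R) = 14 — off by 5.50.

U = (0.00, 0.00) ✓; UA at 35.50° ✓; |UA| = 21.30 ✓; ∠UAP = 147.9° ✓; |AP| = 21.60 ✓; ∠(AP, PR) = 90.00° ✓; |PR| = 8.499 ✗.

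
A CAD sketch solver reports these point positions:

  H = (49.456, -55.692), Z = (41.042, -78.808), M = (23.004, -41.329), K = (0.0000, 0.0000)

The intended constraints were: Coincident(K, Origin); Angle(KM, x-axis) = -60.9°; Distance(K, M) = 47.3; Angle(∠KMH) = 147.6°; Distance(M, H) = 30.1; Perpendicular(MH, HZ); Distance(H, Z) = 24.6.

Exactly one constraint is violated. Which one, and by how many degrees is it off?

Perpendicular(MH, HZ) — off by 8.50°.

K = (0.00, 0.00) ✓; KM at -60.90° ✓; |KM| = 47.30 ✓; ∠KMH = 147.6° ✓; |MH| = 30.10 ✓; ∠(MH, HZ) = 81.50° ✗; |HZ| = 24.60 ✓.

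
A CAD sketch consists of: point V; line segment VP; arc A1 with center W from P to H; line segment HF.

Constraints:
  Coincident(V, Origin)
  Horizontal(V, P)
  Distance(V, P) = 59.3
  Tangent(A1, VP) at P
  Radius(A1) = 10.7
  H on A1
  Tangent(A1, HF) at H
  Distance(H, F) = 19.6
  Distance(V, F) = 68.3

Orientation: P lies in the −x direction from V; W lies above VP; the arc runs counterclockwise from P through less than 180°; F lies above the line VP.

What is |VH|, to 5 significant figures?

52.528

Checks: V.y = 0.00, P.y = 0.00 ✓; |WH| = 10.70 ✓; ∠(WH, HF) = 90.00° ✓; |HF| = 19.60 ✓; |VF| = 68.30 ✓.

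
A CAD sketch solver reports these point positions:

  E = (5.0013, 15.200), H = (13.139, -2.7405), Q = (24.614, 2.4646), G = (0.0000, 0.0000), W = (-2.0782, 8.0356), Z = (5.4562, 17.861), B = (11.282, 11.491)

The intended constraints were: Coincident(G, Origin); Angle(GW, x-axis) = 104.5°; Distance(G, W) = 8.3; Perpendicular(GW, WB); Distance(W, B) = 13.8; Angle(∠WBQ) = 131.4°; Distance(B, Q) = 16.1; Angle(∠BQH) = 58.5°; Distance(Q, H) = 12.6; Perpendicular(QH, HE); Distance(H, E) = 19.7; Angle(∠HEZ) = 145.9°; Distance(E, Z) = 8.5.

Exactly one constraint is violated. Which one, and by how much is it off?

Distance(E, Z) = 8.5 — off by 5.80.

G = (0.00, 0.00) ✓; GW at 104.5° ✓; |GW| = 8.300 ✓; ∠(GW, WB) = 90.00° ✓; |WB| = 13.80 ✓; ∠WBQ = 131.4° ✓; |BQ| = 16.10 ✓; ∠BQH = 58.50° ✓; |QH| = 12.60 ✓; ∠(QH, HE) = 90.00° ✓; |HE| = 19.70 ✓; ∠HEZ = 145.9° ✓; |EZ| = 2.700 ✗.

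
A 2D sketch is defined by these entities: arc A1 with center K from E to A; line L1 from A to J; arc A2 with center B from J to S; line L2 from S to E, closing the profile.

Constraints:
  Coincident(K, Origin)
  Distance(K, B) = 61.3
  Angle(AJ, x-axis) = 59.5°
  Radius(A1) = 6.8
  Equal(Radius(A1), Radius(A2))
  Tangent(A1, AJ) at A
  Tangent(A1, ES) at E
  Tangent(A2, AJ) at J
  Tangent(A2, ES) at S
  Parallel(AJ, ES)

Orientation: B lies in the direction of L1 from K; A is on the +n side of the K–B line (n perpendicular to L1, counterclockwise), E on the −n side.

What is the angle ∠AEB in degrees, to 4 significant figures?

83.67°

The slot axis is L1's direction at 59.5°, so u = (cos 59.5°, sin 59.5°) = (0.5075, 0.8616) and n = (−sin 59.5°, cos 59.5°) = (-0.8616, 0.5075). K is at the origin and B lies 61.3 along u from K, so B = 61.3·u = (31.11, 52.82). Tangency of A1 to both parallel lines with radius 6.8 puts A and E at K ± 6.8·n: A = (-5.859, 3.451), E = (5.859, -3.451). Then cos ∠AEB = EA·EB / (|EA||EB|), giving 83.67°.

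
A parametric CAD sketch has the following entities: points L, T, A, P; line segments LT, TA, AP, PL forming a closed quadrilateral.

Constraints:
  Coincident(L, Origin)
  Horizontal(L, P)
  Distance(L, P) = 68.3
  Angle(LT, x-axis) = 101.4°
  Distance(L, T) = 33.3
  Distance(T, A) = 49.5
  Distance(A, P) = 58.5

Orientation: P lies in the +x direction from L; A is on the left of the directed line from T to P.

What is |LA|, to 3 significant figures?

64.4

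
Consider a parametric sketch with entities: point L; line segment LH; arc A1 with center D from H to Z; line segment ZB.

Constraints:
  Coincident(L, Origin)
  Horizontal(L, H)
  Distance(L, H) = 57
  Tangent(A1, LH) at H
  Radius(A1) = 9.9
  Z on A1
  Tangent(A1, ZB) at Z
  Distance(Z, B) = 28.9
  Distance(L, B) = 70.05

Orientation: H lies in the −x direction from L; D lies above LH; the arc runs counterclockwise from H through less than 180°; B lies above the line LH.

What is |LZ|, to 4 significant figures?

49.44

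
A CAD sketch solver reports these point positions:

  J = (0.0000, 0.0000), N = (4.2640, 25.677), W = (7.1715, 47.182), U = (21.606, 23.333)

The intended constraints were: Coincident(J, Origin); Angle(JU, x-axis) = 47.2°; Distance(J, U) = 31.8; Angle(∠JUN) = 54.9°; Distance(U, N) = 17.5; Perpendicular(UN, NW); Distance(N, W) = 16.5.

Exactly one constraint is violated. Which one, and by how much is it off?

Distance(N, W) = 16.5 — off by 5.20.

J = (0.00, 0.00) ✓; JU at 47.20° ✓; |JU| = 31.80 ✓; ∠JUN = 54.90° ✓; |UN| = 17.50 ✓; ∠(UN, NW) = 90.00° ✓; |NW| = 21.70 ✗.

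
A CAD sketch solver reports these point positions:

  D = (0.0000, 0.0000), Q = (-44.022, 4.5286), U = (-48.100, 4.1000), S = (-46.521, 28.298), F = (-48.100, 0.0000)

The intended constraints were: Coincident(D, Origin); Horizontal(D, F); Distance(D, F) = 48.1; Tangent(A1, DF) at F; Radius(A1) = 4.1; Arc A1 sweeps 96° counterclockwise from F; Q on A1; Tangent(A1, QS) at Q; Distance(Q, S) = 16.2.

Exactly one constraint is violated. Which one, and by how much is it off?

Distance(Q, S) = 16.2 — off by 7.70.

D = (0.00, 0.00) ✓; D.y = 0.00, F.y = 0.00 ✓; |DF| = 48.10 ✓; ∠(UF, FD) = 90.00° ✓; |UF| = 4.100 ✓; bearing(U→Q) − bearing(U→F) = 96.00° ✓; |UQ| = 4.100 ✓; ∠(UQ, QS) = 90.00° ✓; |QS| = 23.90 ✗.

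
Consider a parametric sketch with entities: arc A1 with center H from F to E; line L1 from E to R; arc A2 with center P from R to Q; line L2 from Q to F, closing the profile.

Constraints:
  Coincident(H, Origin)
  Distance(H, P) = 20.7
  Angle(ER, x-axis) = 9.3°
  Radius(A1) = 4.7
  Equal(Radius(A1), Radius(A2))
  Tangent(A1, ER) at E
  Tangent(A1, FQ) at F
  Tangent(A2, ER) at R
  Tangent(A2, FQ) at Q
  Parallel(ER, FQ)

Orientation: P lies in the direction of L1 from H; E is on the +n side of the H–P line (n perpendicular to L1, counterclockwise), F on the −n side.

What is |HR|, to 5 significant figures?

21.227

The slot axis is L1's direction at 9.3°, so u = (cos 9.3°, sin 9.3°) = (0.98686, 0.16160) and n = (−sin 9.3°, cos 9.3°) = (-0.16160, 0.98686). H is at the origin and P lies 20.7 along u from H, so P = 20.7·u = (20.428, 3.3452). Tangency of A1 to both parallel lines with radius 4.7 puts E and F at H ± 4.7·n: E = (-0.75954, 4.6382), F = (0.75954, -4.6382). Equal radii place R and Q the same way about P: R = P + 4.7·n = (19.668, 7.9834), Q = P − 4.7·n = (21.187, -1.2930). Then |HR| = |R − H| = 21.227.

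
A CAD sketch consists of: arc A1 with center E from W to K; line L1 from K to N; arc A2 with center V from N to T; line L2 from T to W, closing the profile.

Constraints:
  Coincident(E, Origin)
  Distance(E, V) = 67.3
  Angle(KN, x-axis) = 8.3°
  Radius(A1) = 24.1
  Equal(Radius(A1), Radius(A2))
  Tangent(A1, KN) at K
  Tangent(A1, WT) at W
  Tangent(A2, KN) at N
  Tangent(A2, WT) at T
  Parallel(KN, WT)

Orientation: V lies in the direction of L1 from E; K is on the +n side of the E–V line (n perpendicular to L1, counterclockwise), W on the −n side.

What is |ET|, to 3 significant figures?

71.5

The slot axis is L1's direction at 8.3°, so u = (cos 8.3°, sin 8.3°) = (0.990, 0.144) and n = (−sin 8.3°, cos 8.3°) = (-0.144, 0.990). E is at the origin and V lies 67.3 along u from E, so V = 67.3·u = (66.6, 9.72). Tangency of A1 to both parallel lines with radius 24.1 puts K and W at E ± 24.1·n: K = (-3.48, 23.8), W = (3.48, -23.8). Equal radii place N and T the same way about V: N = V + 24.1·n = (63.1, 33.6), T = V − 24.1·n = (70.1, -14.1). Then |ET| = |T − E| = 71.5.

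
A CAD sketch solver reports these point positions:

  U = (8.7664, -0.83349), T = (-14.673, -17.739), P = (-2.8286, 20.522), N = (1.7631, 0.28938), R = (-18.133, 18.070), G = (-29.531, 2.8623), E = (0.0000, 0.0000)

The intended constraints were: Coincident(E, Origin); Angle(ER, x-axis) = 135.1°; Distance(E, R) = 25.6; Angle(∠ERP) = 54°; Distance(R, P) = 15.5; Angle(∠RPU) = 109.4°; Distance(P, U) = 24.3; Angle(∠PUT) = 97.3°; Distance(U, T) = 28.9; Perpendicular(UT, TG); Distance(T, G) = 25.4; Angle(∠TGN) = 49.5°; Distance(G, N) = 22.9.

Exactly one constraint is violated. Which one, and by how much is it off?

Distance(G, N) = 22.9 — off by 8.50.

E = (0.00, 0.00) ✓; ER at 135.1° ✓; |ER| = 25.60 ✓; ∠ERP = 54.00° ✓; |RP| = 15.50 ✓; ∠RPU = 109.4° ✓; |PU| = 24.30 ✓; ∠PUT = 97.30° ✓; |UT| = 28.90 ✓; ∠(UT, TG) = 90.00° ✓; |TG| = 25.40 ✓; ∠TGN = 49.50° ✓; |GN| = 31.40 ✗.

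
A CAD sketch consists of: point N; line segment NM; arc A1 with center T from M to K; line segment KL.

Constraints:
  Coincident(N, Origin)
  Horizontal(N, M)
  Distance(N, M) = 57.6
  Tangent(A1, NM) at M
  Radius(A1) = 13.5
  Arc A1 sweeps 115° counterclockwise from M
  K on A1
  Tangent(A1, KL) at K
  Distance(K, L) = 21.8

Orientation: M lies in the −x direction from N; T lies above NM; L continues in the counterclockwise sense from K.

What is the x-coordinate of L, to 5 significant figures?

-54.578

On A1, M sits at bearing -90° from T; a 115° counterclockwise sweep puts K at bearing 25°, so K = T + 13.5·(cos 25°, sin 25°) = (-45.365, 19.205). The tangent condition forces TK to be normal to KL, so KL runs along (−sin 25°, cos 25°); with |KL| = 21.8, L = (-54.578, 38.963). So L.x = -54.578.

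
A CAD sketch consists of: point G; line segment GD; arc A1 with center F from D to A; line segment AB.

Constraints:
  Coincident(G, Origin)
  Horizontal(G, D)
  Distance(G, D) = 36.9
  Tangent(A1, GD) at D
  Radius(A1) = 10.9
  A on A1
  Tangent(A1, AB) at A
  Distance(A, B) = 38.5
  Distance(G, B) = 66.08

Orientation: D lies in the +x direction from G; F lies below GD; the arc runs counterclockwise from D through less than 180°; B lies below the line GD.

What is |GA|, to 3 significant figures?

31.0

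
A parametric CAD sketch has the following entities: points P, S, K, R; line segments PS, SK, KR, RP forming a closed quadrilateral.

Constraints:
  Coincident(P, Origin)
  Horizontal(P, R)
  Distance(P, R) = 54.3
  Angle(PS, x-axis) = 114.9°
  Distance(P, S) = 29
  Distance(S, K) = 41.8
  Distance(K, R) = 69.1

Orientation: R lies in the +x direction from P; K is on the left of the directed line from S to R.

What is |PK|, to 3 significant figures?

59.5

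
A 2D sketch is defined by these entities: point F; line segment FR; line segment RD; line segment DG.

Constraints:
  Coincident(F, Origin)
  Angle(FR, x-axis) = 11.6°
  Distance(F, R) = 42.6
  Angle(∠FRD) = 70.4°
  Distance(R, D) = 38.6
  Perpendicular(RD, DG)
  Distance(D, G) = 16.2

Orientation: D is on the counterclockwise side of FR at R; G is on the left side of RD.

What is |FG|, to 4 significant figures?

34.11

F is at the origin; FR runs at 11.6° with length 42.6, so R = 42.6·(cos 11.6°, sin 11.6°) = (41.73, 8.566). ∠FRD = 70.4°, so RD runs at 11.6° + (180° − 70.4°) = 121.2° from the x-axis; with |RD| = 38.6, D = R + 38.6·(cos 121.2°, sin 121.2°) = (21.73, 41.58). The perpendicularity gives DG at right angles to RD; with |DG| = 16.2 on the left of RD, G = D + 16.2·(-0.8554, -0.5180) = (7.877, 33.19). Then |FG| = |G − F| = 34.11.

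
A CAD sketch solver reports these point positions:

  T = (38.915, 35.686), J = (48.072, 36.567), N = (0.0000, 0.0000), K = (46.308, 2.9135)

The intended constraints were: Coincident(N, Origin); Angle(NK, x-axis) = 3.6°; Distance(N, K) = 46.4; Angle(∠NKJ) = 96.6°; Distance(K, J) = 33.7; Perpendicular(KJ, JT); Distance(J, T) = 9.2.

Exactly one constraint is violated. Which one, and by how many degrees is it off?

Perpendicular(KJ, JT) — off by 8.50°.

N = (0.00, 0.00) ✓; NK at 3.600° ✓; |NK| = 46.40 ✓; ∠NKJ = 96.60° ✓; |KJ| = 33.70 ✓; ∠(KJ, JT) = 98.50° ✗; |JT| = 9.199 ✓.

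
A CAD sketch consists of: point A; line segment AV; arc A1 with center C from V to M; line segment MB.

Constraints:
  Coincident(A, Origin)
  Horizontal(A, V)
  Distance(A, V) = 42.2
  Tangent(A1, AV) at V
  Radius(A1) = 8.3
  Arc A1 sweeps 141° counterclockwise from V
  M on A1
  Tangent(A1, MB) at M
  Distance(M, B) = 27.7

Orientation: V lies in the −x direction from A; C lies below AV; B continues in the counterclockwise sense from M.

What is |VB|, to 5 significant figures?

36.077

On A1, V sits at bearing 90° from C; a 141° counterclockwise sweep puts M at bearing 231°, so M = C + 8.3·(cos 231°, sin 231°) = (-47.423, -14.750). Tangency of A1 to MB means the radius CM is perpendicular to MB, so MB runs along (−sin 231°, cos 231°); with |MB| = 27.7, B = (-25.896, -32.182). Then |VB| = |B − V| = 36.077.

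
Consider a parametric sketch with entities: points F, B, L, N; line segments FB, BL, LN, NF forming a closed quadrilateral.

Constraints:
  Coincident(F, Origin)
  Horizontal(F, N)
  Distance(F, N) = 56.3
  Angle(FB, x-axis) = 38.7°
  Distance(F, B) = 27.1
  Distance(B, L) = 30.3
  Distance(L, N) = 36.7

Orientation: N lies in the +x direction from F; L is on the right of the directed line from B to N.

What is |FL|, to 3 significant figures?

25.8

Checks: |BL| = 30.30 ✓; |LN| = 36.70 ✓.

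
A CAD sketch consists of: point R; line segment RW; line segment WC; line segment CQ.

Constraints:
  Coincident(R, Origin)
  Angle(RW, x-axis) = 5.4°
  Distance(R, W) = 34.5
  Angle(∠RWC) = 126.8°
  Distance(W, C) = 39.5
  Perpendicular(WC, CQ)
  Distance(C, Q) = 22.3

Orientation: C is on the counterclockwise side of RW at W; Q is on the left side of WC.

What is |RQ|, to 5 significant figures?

60.402

R is at the origin; RW runs at 5.4° with length 34.5, so W = 34.5·(cos 5.4°, sin 5.4°) = (34.347, 3.2467). ∠RWC = 126.8°, so WC runs at 5.4° + (180° − 126.8°) = 58.600° from the x-axis; with |WC| = 39.5, C = W + 39.5·(cos 58.600°, sin 58.600°) = (54.927, 36.962). WC is perpendicular to CQ; with |CQ| = 22.3 on the left of WC, Q = C + 22.3·(-0.85355, 0.52101) = (35.893, 48.581). Then |RQ| = |Q − R| = 60.402.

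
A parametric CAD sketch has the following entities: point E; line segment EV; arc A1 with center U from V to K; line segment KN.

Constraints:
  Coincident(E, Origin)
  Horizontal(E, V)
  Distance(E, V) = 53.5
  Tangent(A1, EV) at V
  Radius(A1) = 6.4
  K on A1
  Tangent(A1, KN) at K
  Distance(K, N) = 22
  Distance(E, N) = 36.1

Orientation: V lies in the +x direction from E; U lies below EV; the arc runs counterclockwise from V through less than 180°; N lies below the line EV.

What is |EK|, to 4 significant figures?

49.41

E is at the origin; EV is horizontal with |EV| = 53.5 and V on the +x side, so V = (53.50, 0.000). The tangent condition forces UV to be normal to EV, so U = V + (0, -6.4) = (53.50, -6.400). Since UK ⟂ KN (tangency), |UN| = √(6.4² + 22.0²) = 22.91 regardless of where K sits on A1. So N lies on both circle(E, 36.1) and circle(U, 22.91); the below-EV intersection is N = (32.53, -15.64). K is the foot of the tangent from N: K = (49.39, -1.498).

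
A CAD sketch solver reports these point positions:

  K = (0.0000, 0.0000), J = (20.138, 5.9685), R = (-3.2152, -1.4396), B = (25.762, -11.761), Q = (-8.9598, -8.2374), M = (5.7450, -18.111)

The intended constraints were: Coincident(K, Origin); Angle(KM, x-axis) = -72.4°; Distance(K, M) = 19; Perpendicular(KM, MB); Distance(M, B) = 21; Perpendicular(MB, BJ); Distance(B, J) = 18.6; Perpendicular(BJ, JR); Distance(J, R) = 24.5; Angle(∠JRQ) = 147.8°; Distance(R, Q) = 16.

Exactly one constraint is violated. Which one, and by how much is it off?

Distance(R, Q) = 16 — off by 7.10.

K = (0.00, 0.00) ✓; KM at -72.40° ✓; |KM| = 19.00 ✓; ∠(KM, MB) = 90.00° ✓; |MB| = 21.00 ✓; ∠(MB, BJ) = 90.00° ✓; |BJ| = 18.60 ✓; ∠(BJ, JR) = 90.00° ✓; |JR| = 24.50 ✓; ∠JRQ = 147.8° ✓; |RQ| = 8.900 ✗.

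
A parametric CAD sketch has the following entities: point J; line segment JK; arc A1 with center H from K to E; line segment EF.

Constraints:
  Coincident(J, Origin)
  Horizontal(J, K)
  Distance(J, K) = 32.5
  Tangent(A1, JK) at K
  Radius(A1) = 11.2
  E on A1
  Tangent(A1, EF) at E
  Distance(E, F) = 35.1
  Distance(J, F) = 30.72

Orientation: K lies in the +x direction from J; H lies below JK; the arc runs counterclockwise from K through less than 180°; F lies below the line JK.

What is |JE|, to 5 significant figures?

24.288

Checks: |HE| = 11.20 ✓; ∠(HE, EF) = 90.00° ✓; |EF| = 35.10 ✓; |JF| = 30.72 ✓.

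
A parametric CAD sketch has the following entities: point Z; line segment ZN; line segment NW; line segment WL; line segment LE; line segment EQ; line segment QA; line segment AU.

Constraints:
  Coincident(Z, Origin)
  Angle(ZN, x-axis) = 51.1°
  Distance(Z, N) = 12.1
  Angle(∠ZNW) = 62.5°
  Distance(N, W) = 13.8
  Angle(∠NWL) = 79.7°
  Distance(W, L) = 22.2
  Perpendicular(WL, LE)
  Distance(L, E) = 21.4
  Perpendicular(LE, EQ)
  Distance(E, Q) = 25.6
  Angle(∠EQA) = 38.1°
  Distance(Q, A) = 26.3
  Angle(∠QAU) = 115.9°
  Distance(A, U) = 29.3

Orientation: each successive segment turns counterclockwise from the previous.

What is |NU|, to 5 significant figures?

41.402

Z is at the origin; ZN runs at 51.1° with length 12.1, so N = (7.5984, 9.4167). ∠ZNW = 62.5° gives NW at 168.60° from the x-axis; with |NW| = 13.8, W = (-5.9294, 12.144). ∠NWL = 79.7° gives WL at -91.100° from the x-axis; with |WL| = 22.2, L = (-6.3556, -10.051). WL ⟂ LE, so LE runs at -1.1000°; with |LE| = 21.4, E = (15.040, -10.462). The perpendicularity gives EQ at right angles to LE, so EQ runs at 88.900°; with |EQ| = 25.6, Q = (15.532, 15.133). ∠EQA = 38.1° gives QA at -129.20° from the x-axis; with |QA| = 26.3, A = (-1.0904, -5.2481). ∠QAU = 115.9° gives AU at -65.100° from the x-axis; with |AU| = 29.3, U = (11.246, -31.824). Then |NU| = |U − N| = 41.402.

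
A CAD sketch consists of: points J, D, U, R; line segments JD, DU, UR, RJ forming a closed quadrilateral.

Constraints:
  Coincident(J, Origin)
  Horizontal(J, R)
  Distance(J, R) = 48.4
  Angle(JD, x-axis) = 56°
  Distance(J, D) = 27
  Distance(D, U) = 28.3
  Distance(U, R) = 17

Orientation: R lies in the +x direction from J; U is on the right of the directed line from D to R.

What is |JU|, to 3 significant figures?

31.4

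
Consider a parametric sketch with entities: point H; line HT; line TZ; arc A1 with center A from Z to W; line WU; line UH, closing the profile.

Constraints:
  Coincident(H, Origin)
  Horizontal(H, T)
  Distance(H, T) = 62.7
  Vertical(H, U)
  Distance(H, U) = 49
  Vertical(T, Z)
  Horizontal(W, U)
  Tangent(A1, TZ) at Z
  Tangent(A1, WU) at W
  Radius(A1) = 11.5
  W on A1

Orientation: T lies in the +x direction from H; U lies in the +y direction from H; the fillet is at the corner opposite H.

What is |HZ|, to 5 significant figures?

73.058

H is at the origin; H and T share the same y with |HT| = 62.7 and T on the +x side, so T = (62.700, 0.0000). HU is vertical with |HU| = 49.0 and U on the +y side, so U = (0.0000, 49.000). The virtual corner opposite H is at (62.700, 49.000). Tangency of A1 to TZ means the radius AZ is perpendicular to TZ and since A1 is tangent to WU there, AW ⟂ WU, with radius 11.5, so the center A sits 11.5 in from both sides at A = (51.200, 37.500). That places the tangent points at Z = (62.700, 37.500) on TZ and W = (51.200, 49.000) on WU. Then |HZ| = |Z − H| = 73.058.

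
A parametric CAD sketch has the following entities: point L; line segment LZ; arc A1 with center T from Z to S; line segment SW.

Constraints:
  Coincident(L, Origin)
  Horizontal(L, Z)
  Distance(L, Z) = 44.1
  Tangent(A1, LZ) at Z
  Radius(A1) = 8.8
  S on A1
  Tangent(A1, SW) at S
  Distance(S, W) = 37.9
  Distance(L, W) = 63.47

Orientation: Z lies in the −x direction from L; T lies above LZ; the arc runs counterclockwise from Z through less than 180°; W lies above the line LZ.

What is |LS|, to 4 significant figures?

36.90

Checks: |TS| = 8.800 ✓; ∠(TS, SW) = 90.00° ✓; |SW| = 37.90 ✓; |LW| = 63.47 ✓.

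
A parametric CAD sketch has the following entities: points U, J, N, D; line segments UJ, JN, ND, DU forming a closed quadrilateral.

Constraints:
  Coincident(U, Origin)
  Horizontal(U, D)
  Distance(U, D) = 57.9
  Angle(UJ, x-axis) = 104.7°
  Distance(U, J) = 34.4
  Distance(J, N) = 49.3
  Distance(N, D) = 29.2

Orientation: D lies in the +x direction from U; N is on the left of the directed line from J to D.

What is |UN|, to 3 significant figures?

45.4

U is at the origin; U and D share the same y with |UD| = 57.9 and D in +x, so D = (57.9, 0). UJ runs at 104.7° with |UJ| = 34.4, so J = (-8.73, 33.3). N is determined by |JN| = 49.3 and |ND| = 29.2 together: it lies at the intersection of circle(J, 49.3) and circle(D, 29.2). With |JD| = 74.5, the foot of the radical line on JD is 47.8 from J and the perpendicular offset is √(49.3² − 47.8²) = 11.9. Taking the left-of-JD solution: N = (39.4, 22.6).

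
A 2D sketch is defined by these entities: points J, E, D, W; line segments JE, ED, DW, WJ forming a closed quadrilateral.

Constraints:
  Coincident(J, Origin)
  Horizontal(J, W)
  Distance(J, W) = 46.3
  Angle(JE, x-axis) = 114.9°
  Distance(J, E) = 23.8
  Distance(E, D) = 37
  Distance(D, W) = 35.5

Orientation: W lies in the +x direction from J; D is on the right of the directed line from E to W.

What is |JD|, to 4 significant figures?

14.42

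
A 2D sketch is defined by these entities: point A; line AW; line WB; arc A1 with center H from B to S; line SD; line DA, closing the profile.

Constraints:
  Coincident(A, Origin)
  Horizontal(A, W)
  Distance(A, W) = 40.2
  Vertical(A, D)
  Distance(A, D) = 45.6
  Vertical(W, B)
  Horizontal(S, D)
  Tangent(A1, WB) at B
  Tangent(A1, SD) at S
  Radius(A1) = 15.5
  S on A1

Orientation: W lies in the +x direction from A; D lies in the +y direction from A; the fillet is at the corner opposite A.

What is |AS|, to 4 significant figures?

51.86

A is at the origin; A and W share the same y with |AW| = 40.2 and W on the +x side, so W = (40.20, 0.000). A and D share the same x with |AD| = 45.6 and D on the +y side, so D = (0.000, 45.60). The virtual corner opposite A is at (40.20, 45.60). Since A1 is tangent to WB there, HB ⟂ WB and A1 meets SD tangentially, so HS is at right angles to SD, with radius 15.5, so the center H sits 15.5 in from both sides at H = (24.70, 30.10). That places the tangent points at B = (40.20, 30.10) on WB and S = (24.70, 45.60) on SD. Then |AS| = |S − A| = 51.86.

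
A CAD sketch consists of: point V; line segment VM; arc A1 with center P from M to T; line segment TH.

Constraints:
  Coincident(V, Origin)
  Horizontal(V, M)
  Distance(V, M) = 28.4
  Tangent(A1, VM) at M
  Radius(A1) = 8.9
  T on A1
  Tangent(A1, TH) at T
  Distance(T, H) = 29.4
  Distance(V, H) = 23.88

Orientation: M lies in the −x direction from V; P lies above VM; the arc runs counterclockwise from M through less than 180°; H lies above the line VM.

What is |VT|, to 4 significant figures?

22.17

Checks: V.y = 0.00, M.y = 0.00 ✓; ∠(PM, MV) = 90.00° ✓; |PT| = 8.900 ✓; ∠(PT, TH) = 90.00° ✓; |TH| = 29.40 ✓; |VH| = 23.88 ✓.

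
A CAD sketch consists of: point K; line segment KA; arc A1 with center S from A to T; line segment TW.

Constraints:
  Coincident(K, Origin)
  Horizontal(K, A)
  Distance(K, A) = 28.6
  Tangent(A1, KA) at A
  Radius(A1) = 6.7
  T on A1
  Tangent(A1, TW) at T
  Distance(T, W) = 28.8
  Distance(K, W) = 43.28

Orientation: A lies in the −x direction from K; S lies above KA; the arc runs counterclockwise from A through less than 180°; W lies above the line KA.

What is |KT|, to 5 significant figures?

23.076

K is at the origin; KA is horizontal with |KA| = 28.6 and A on the −x side, so A = (-28.600, 0.0000). The tangent condition forces SA to be normal to KA, so S = A + (0, 6.7) = (-28.600, 6.7000). Since ST ⟂ TW (tangency), |SW| = √(6.7² + 28.8²) = 29.569 regardless of where T sits on A1. So W lies on both circle(K, 43.28) and circle(S, 29.569); the above-KA intersection is W = (-24.130, 35.929). T is the foot of the tangent from W: T = (-21.920, 7.2142).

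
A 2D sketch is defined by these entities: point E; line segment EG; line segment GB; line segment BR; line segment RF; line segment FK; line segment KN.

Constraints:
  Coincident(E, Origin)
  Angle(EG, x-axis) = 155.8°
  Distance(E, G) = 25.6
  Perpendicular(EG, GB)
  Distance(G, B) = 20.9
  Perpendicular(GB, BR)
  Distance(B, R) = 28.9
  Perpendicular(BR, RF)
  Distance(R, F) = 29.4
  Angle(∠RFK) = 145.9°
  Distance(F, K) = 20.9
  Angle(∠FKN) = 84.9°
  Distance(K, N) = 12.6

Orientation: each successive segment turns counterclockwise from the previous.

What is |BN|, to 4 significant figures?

39.45

∠RFK = 145.9° gives FK at 99.90° from the x-axis; with |FK| = 20.9, K = (2.901, 26.99). ∠FKN = 84.9° gives KN at -165.0° from the x-axis; with |KN| = 12.6, N = (-9.270, 23.73). Then |BN| = |N − B| = 39.45.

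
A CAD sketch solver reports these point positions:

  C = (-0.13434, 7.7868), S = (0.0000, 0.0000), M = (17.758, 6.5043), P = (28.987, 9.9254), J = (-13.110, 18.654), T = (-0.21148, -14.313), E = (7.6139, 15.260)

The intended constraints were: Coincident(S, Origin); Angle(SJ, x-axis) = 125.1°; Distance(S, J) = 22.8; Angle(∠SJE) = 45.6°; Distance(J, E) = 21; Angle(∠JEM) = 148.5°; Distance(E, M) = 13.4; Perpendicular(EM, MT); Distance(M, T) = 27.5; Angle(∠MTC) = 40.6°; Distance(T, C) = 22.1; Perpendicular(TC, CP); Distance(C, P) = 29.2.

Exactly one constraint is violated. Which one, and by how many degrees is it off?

Perpendicular(TC, CP) — off by 4.40°.

S = (0.00, 0.00) ✓; SJ at 125.1° ✓; |SJ| = 22.80 ✓; ∠SJE = 45.60° ✓; |JE| = 21.00 ✓; ∠JEM = 148.5° ✓; |EM| = 13.40 ✓; ∠(EM, MT) = 90.00° ✓; |MT| = 27.50 ✓; ∠MTC = 40.60° ✓; |TC| = 22.10 ✓; ∠(TC, CP) = 85.60° ✗; |CP| = 29.20 ✓.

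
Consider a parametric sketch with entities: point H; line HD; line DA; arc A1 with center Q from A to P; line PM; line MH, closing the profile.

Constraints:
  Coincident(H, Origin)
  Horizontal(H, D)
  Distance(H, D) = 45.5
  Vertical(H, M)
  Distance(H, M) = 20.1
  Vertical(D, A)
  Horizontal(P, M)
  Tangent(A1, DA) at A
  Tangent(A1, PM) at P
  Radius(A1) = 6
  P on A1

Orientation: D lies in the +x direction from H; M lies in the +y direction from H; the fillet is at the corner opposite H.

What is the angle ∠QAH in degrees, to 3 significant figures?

17.2°

The virtual corner opposite H is at (45.5, 20.1). A1 meets DA tangentially, so QA is at right angles to DA and since A1 is tangent to PM there, QP ⟂ PM, with radius 6.0, so the center Q sits 6.0 in from both sides at Q = (39.5, 14.1). That places the tangent points at A = (45.5, 14.1) on DA and P = (39.5, 20.1) on PM. Then cos ∠QAH = AQ·AH / (|AQ||AH|), giving 17.2°.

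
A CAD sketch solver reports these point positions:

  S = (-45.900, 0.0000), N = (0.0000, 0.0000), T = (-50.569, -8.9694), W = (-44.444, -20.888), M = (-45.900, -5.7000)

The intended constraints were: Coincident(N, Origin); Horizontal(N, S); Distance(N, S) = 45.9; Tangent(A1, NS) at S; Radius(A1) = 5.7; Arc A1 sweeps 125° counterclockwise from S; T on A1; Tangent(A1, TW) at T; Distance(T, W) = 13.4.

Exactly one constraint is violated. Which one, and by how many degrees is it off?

Tangent(A1, TW) at T — off by 7.80°.

N = (0.00, 0.00) ✓; N.y = 0.00, S.y = 0.00 ✓; |NS| = 45.90 ✓; ∠(MS, SN) = 90.00° ✓; |MS| = 5.700 ✓; bearing(M→T) − bearing(M→S) = 125.0° ✓; |MT| = 5.700 ✓; ∠(MT, TW) = 97.80° ✗; |TW| = 13.40 ✓.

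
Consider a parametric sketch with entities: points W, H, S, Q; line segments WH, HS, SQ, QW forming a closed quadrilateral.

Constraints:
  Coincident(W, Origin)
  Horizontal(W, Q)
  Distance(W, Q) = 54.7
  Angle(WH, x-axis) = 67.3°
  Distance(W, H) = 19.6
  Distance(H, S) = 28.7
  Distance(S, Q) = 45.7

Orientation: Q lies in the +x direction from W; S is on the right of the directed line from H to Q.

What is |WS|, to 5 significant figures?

14.650

W is at the origin; WQ is horizontal with |WQ| = 54.7 and Q in +x, so Q = (54.7, 0). WH runs at 67.3° with |WH| = 19.6, so H = (7.5638, 18.082). S is determined by |HS| = 28.7 and |SQ| = 45.7 together: it lies at the intersection of circle(H, 28.7) and circle(Q, 45.7). With |HQ| = 50.485, the foot of the radical line on HQ is 12.716 from H and the perpendicular offset is √(28.7² − 12.716²) = 25.729. Taking the right-of-HQ solution: S = (10.221, -10.495).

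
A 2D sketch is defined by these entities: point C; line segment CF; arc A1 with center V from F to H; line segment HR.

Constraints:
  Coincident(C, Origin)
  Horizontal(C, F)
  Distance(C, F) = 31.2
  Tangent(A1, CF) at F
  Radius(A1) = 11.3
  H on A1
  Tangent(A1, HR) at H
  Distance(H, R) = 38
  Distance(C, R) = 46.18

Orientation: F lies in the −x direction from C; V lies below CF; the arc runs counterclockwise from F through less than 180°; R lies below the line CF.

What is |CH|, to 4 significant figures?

43.46

Checks: C.y = 0.00, F.y = 0.00 ✓; |VF| = 11.30 ✓; |VH| = 11.30 ✓; ∠(VH, HR) = 90.00° ✓; |HR| = 38.00 ✓; |CR| = 46.18 ✓.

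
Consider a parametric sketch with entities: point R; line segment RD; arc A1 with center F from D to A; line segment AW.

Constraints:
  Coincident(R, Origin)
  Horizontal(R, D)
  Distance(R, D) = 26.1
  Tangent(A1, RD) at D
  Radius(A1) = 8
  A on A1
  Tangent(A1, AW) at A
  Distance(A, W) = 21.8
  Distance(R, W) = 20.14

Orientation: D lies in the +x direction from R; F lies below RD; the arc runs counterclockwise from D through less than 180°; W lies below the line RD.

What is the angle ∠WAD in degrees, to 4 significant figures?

155.4°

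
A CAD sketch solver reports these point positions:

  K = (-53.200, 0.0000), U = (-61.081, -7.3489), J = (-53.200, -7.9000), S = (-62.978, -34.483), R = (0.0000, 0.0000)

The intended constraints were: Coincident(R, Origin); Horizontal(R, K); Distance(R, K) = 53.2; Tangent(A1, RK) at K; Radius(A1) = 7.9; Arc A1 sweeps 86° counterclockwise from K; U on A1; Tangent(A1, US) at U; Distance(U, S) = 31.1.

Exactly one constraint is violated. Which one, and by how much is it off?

Distance(U, S) = 31.1 — off by 3.90.

R = (0.00, 0.00) ✓; R.y = 0.00, K.y = 0.00 ✓; |RK| = 53.20 ✓; ∠(JK, KR) = 90.00° ✓; |JK| = 7.900 ✓; bearing(J→U) − bearing(J→K) = 86.00° ✓; |JU| = 7.900 ✓; ∠(JU, US) = 90.00° ✓; |US| = 27.20 ✗.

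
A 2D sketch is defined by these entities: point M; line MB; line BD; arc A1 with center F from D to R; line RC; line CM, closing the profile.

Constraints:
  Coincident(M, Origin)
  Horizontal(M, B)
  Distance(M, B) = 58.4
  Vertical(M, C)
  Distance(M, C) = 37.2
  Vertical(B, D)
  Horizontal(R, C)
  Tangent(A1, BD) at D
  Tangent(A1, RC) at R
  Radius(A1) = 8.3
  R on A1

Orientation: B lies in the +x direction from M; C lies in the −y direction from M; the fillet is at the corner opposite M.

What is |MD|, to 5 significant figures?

65.160

M is at the origin; M and B share the same y with |MB| = 58.4 and B on the +x side, so B = (58.400, 0.0000). MC is vertical with |MC| = 37.2 and C on the −y side, so C = (0.0000, -37.200). The virtual corner opposite M is at (58.400, -37.200). The tangent condition forces FD to be normal to BD and since A1 is tangent to RC there, FR ⟂ RC, with radius 8.3, so the center F sits 8.3 in from both sides at F = (50.100, -28.900). That places the tangent points at D = (58.400, -28.900) on BD and R = (50.100, -37.200) on RC. Then |MD| = |D − M| = 65.160.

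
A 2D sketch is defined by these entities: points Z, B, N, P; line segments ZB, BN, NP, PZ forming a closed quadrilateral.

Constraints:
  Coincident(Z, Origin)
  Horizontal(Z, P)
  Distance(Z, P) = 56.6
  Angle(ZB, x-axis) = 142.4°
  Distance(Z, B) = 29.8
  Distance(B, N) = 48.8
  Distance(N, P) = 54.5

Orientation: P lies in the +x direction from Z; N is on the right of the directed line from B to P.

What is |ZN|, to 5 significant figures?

21.413

Z is at the origin; ZP is horizontal with |ZP| = 56.6 and P in +x, so P = (56.6, 0). ZB runs at 142.4° with |ZB| = 29.8, so B = (-23.610, 18.182). N is determined by |BN| = 48.8 and |NP| = 54.5 together: it lies at the intersection of circle(B, 48.8) and circle(P, 54.5). With |BP| = 82.245, the foot of the radical line on BP is 37.543 from B and the perpendicular offset is √(48.8² − 37.543²) = 31.176. Taking the right-of-BP solution: N = (6.1116, -20.522).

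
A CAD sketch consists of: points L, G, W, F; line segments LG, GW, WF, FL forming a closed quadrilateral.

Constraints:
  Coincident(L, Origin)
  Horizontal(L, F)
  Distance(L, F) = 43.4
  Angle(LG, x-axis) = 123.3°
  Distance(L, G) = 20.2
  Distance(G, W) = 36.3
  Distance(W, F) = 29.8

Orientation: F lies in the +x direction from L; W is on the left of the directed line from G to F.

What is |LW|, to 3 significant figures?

33.8

L is at the origin; LF is horizontal with |LF| = 43.4 and F in +x, so F = (43.4, 0). LG runs at 123.3° with |LG| = 20.2, so G = (-11.1, 16.9). W is determined by |GW| = 36.3 and |WF| = 29.8 together: it lies at the intersection of circle(G, 36.3) and circle(F, 29.8). With |GF| = 57.0, the foot of the radical line on GF is 32.3 from G and the perpendicular offset is √(36.3² − 32.3²) = 16.6. Taking the left-of-GF solution: W = (24.7, 23.2).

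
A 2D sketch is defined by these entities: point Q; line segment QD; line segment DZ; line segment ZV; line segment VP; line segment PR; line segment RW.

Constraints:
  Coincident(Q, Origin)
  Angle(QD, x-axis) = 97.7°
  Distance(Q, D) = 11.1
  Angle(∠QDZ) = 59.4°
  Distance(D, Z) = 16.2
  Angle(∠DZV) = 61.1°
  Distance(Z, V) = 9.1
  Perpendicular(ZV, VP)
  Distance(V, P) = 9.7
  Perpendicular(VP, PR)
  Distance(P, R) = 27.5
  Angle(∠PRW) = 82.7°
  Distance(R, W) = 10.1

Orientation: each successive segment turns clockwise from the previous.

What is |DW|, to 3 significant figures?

28.9

Q is at the origin; QD runs at 97.7° with length 11.1, so D = (-1.49, 11.0). ∠QDZ = 59.4° gives DZ at -22.9° from the x-axis; with |DZ| = 16.2, Z = (13.4, 4.70). ∠DZV = 61.1° gives ZV at -142° from the x-axis; with |ZV| = 9.1, V = (6.28, -0.931). The perpendicularity gives VP at right angles to ZV, so VP runs at 128°; with |VP| = 9.7, P = (0.286, 6.69). VP ⟂ PR, so PR runs at 38.2°; with |PR| = 27.5, R = (21.9, 23.7). ∠PRW = 82.7° gives RW at -59.1° from the x-axis; with |RW| = 10.1, W = (27.1, 15.0). Then |DW| = |W − D| = 28.9.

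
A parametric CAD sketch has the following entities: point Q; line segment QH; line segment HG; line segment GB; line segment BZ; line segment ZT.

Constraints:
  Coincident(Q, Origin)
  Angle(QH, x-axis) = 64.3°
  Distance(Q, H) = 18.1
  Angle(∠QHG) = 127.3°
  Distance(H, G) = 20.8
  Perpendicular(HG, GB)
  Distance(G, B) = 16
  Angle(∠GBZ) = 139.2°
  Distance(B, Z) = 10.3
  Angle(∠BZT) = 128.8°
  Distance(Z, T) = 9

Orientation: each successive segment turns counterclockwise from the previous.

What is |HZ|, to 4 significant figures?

27.65

Q is at the origin; QH runs at 64.3° with length 18.1, so H = (7.849, 16.31). ∠QHG = 127.3° gives HG at 117.0° from the x-axis; with |HG| = 20.8, G = (-1.594, 34.84). HG is perpendicular to GB, so GB runs at -153.0°; with |GB| = 16.0, B = (-15.85, 27.58). ∠GBZ = 139.2° gives BZ at -112.2° from the x-axis; with |BZ| = 10.3, Z = (-19.74, 18.04). Then |HZ| = |Z − H| = 27.65.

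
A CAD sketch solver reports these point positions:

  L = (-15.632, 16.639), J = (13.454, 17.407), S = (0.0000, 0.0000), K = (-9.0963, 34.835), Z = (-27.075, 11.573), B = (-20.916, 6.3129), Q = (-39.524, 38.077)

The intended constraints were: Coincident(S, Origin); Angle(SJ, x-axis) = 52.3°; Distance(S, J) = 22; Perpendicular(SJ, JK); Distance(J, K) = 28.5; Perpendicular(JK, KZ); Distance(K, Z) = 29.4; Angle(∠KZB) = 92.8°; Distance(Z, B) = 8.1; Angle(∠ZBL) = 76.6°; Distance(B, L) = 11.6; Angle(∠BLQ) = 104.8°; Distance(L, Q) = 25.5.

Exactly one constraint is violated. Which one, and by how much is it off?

Distance(L, Q) = 25.5 — off by 6.60.

S = (0.00, 0.00) ✓; SJ at 52.30° ✓; |SJ| = 22.00 ✓; ∠(SJ, JK) = 90.00° ✓; |JK| = 28.50 ✓; ∠(JK, KZ) = 90.00° ✓; |KZ| = 29.40 ✓; ∠KZB = 92.80° ✓; |ZB| = 8.100 ✓; ∠ZBL = 76.60° ✓; |BL| = 11.60 ✓; ∠BLQ = 104.8° ✓; |LQ| = 32.10 ✗.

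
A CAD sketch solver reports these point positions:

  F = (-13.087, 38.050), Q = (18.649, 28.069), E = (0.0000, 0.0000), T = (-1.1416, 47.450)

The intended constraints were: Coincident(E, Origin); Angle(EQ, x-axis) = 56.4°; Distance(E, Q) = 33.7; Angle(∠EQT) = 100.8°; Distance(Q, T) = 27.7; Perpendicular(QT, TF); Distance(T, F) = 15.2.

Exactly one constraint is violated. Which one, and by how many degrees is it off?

Perpendicular(QT, TF) — off by 7.40°.

E = (0.00, 0.00) ✓; EQ at 56.40° ✓; |EQ| = 33.70 ✓; ∠EQT = 100.8° ✓; |QT| = 27.70 ✓; ∠(QT, TF) = 82.60° ✗; |TF| = 15.20 ✓.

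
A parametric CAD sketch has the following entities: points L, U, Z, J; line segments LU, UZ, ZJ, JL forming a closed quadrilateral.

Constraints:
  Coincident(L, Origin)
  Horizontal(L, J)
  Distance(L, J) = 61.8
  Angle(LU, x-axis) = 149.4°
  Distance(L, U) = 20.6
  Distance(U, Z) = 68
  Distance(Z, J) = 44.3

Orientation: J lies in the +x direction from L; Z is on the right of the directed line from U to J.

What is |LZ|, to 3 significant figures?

47.9

Checks: |UZ| = 68.00 ✓; |ZJ| = 44.30 ✓.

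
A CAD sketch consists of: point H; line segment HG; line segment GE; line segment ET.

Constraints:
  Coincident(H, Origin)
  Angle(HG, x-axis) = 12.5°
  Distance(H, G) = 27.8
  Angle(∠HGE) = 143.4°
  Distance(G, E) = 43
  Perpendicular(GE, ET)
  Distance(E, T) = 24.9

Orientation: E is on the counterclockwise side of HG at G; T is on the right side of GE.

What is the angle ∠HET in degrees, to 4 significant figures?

104.2°

H is at the origin; HG runs at 12.5° with length 27.8, so G = 27.8·(cos 12.5°, sin 12.5°) = (27.14, 6.017). ∠HGE = 143.4°, so GE runs at 12.5° + (180° − 143.4°) = 49.10° from the x-axis; with |GE| = 43.0, E = G + 43.0·(cos 49.10°, sin 49.10°) = (55.29, 38.52). GE ⟂ ET; with |ET| = 24.9 on the right of GE, T = E + 24.9·(0.7559, -0.6547) = (74.12, 22.22). Then cos ∠HET = EH·ET / (|EH||ET|), giving 104.2°.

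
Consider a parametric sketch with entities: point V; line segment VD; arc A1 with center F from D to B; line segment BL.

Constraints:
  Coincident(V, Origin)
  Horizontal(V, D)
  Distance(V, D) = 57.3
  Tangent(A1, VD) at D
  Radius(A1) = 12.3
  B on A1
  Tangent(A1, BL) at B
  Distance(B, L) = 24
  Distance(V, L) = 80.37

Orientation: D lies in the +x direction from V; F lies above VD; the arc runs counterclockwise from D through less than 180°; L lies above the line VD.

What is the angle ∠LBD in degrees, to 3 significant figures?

139°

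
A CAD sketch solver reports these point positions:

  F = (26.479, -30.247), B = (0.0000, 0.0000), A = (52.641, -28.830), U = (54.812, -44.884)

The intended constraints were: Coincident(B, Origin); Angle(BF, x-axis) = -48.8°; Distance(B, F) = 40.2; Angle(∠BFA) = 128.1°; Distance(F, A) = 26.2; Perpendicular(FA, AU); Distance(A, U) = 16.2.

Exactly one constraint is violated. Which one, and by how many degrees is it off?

Perpendicular(FA, AU) — off by 4.60°.

B = (0.00, 0.00) ✓; BF at -48.80° ✓; |BF| = 40.20 ✓; ∠BFA = 128.1° ✓; |FA| = 26.20 ✓; ∠(FA, AU) = 85.40° ✗; |AU| = 16.20 ✓.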